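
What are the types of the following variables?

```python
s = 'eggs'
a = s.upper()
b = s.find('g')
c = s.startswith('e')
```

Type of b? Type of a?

find() returns int; upper() returns str

int, str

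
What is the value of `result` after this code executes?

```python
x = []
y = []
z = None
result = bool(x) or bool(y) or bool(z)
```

x = []; y = []; z = None; result = False

False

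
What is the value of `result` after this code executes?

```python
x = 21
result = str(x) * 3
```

x = 21; result = '212121'

'212121'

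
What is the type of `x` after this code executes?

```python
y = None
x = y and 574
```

'and' returns first falsy value (None)

NoneType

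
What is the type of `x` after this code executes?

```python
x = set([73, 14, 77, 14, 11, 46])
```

set() constructor returns set

set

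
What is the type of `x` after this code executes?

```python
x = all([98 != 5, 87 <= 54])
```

all() returns bool

bool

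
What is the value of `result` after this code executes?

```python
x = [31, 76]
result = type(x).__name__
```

x is list; result = 'list'

'list'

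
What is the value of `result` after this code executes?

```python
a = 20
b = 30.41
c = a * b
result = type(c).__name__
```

a is int; b is float; c is float; result = 'float'

'float'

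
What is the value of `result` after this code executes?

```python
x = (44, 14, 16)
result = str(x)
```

x = (44, 14, 16); result = '(44, 14, 16)'

'(44, 14, 16)'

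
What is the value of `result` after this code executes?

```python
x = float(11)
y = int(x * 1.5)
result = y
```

x = 11.0; y = 16; result = 16

16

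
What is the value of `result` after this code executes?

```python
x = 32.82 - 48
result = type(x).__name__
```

x is float; result = 'float'

'float'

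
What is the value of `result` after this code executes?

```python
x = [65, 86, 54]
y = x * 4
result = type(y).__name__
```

x is list; y is list; result = 'list'

'list'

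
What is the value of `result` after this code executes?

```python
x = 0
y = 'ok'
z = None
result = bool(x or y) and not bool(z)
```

x = 0; y = 'ok'; z = None; result = True

True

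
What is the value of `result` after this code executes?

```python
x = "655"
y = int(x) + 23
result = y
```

x = '655'; y = 678; result = 678

678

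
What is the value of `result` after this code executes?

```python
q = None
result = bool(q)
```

q = None; result = False

False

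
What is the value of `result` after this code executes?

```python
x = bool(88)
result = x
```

x = True; result = True

True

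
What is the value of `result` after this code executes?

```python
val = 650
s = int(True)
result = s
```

val = 650; s = 1; result = 1

1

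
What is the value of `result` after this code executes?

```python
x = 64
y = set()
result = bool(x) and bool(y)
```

x = 64; y = set(); result = False

False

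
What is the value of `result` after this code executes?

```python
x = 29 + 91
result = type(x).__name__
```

x is int; result = 'int'

'int'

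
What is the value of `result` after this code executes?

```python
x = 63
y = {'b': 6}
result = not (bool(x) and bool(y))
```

x = 63; y = {'b': 6}; result = False

False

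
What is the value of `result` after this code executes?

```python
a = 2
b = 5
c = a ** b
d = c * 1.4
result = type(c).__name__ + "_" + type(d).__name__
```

a is int; b is int; c is int; d is float; result = 'int_float'

'int_float'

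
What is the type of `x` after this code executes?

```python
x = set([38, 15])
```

set() constructor returns set

set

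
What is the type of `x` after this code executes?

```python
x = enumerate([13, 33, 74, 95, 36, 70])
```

enumerate() returns an enumerate object

enumerate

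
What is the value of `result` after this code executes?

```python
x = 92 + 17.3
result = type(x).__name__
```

x is float; result = 'float'

'float'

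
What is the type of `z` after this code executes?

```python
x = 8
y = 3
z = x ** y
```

positive int ** positive int = int

int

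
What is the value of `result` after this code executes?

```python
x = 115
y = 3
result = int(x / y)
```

x = 115; y = 3; result = 38

38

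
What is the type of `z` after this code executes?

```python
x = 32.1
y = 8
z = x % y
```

float % int = float

float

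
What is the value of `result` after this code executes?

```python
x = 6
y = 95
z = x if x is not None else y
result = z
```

x = 6; y = 95; z = 6; result = 6

6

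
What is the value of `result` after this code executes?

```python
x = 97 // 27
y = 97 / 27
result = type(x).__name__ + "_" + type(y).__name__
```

x is int; y is float; result = 'int_float'

'int_float'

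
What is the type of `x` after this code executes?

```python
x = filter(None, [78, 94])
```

filter() returns a filter object

filter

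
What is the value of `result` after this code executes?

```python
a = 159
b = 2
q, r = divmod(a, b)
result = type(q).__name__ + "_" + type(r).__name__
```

a is int; b is int; q is int; r is int; result = 'int_int'

'int_int'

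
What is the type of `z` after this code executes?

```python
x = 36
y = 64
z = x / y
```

int / int = float

float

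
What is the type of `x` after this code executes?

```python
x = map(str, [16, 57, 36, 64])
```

map() returns a map object

map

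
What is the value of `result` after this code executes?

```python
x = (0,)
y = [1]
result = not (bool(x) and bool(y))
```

x = (0,); y = [1]; result = False

False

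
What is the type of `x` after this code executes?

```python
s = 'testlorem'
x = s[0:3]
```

Slicing a str returns str

str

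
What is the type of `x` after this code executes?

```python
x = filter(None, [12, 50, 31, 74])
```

filter() returns a filter object

filter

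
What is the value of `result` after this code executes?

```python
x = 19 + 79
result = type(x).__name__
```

x is int; result = 'int'

'int'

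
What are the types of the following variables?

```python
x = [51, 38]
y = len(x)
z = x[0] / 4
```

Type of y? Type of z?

len() returns int; int / int = float

int, float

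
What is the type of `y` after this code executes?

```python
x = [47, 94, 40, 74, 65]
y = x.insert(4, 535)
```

list.insert() returns None

NoneType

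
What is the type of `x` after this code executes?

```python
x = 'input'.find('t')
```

str.find() returns int index

int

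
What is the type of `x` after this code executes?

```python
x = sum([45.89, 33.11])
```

sum() of floats returns float

float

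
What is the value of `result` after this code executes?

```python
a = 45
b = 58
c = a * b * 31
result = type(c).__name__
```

a is int; b is int; c is int; result = 'int'

'int'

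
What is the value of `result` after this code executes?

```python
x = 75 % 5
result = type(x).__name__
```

x is int; result = 'int'

'int'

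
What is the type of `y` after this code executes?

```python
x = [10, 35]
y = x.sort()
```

list.sort() returns None (mutates in place)

NoneType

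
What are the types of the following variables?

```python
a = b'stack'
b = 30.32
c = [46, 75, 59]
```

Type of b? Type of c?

b is assigned a number with a decimal point, so it is a float; c is assigned a list literal (square brackets)

float, list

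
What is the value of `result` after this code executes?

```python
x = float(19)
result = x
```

x = 19.0; result = 19.0

19.0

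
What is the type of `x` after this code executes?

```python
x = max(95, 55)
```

max() of ints returns int

int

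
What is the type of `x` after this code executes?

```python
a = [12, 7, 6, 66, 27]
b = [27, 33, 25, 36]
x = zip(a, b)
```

zip() returns a zip object

zip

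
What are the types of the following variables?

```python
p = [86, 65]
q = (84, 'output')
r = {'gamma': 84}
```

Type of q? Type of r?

q is assigned a tuple (parenthesized, comma-separated values); r is assigned a dict literal ({key: value})

tuple, dict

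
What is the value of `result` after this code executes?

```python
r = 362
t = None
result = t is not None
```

r = 362; t = None; result = False

False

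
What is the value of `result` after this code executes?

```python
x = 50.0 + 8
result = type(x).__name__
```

x is float; result = 'float'

'float'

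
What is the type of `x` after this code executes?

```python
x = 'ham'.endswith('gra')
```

str.endswith() returns bool

bool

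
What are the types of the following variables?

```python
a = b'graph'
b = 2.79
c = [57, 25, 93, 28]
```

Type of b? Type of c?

b is assigned a number with a decimal point, so it is a float; c is assigned a list literal (square brackets)

float, list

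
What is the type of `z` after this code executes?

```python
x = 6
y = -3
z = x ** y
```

int ** negative = float

float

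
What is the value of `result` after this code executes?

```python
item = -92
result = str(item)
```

item = -92; result = '-92'

'-92'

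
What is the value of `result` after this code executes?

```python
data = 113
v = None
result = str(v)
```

data = 113; v = None; result = 'None'

'None'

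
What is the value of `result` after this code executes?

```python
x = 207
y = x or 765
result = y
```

x = 207; y = 207; result = 207

207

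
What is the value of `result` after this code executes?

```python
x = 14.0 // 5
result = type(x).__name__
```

x is float; result = 'float'

'float'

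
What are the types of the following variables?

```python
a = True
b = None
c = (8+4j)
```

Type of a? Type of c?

a is assigned the constant True, which has type bool; c is assigned (8+4j), an int plus an imaginary literal (j suffix), which evaluates to complex

bool, complex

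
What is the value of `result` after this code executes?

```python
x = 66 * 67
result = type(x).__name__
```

x is int; result = 'int'

'int'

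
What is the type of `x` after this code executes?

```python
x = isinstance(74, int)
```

isinstance() returns bool

bool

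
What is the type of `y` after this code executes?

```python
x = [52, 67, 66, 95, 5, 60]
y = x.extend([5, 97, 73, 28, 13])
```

list.extend() returns None

NoneType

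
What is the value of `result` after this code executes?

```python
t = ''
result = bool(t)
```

t = ''; result = False

False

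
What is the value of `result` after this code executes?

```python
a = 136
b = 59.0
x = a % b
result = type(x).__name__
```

a is int; b is float; x is float; result = 'float'

'float'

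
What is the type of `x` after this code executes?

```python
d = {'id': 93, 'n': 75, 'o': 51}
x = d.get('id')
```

dict.get() returns value type when found

int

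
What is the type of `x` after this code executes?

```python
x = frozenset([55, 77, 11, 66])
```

frozenset() returns frozenset

frozenset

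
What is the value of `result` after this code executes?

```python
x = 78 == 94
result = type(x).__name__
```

x is bool; result = 'bool'

'bool'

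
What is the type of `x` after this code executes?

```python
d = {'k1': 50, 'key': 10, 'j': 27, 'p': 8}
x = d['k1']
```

Accessing dict[str, int] with str key returns int

int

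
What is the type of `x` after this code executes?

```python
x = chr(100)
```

chr() returns str (single char)

str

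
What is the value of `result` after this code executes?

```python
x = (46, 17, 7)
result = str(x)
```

x = (46, 17, 7); result = '(46, 17, 7)'

'(46, 17, 7)'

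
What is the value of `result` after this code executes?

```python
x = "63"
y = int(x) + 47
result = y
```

x = '63'; y = 110; result = 110

110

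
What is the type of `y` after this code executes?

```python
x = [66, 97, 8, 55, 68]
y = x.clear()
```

list.clear() returns None

NoneType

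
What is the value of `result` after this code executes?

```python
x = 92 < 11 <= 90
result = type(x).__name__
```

x is bool; result = 'bool'

'bool'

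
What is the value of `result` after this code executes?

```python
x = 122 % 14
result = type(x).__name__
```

x is int; result = 'int'

'int'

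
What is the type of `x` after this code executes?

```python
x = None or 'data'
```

'or' with None returns the other truthy value (str)

str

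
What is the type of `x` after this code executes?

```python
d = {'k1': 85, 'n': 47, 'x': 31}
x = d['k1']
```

Accessing dict[str, int] with str key returns int

int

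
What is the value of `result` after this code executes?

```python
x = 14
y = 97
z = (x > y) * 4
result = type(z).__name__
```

x is int; y is int; z is int; result = 'int'

'int'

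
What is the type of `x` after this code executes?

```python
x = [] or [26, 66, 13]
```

'or' returns first truthy value (list)

list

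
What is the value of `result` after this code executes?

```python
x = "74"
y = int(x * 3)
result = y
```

x = '74'; y = 747474; result = 747474

747474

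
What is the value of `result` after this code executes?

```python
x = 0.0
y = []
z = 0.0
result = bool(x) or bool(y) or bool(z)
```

x = 0.0; y = []; z = 0.0; result = False

False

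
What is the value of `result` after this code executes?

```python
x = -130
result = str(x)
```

x = -130; result = '-130'

'-130'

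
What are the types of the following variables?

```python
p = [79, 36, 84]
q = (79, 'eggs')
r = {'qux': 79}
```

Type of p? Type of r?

p is assigned a list literal (square brackets); r is assigned a dict literal ({key: value})

list, dict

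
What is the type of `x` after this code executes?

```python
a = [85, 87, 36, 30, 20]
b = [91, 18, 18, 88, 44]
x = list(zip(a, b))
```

list(zip()) returns a list of tuples

list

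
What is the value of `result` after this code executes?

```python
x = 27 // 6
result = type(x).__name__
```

x is int; result = 'int'

'int'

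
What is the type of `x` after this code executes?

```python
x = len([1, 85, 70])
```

len() always returns int

int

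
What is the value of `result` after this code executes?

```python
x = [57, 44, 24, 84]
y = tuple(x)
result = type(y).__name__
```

x is list; y is tuple; result = 'tuple'

'tuple'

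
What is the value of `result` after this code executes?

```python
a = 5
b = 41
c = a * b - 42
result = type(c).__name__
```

a is int; b is int; c is int; result = 'int'

'int'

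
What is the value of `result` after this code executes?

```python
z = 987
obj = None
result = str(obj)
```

z = 987; obj = None; result = 'None'

'None'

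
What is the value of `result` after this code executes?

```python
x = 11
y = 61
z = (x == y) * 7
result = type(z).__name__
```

x is int; y is int; z is int; result = 'int'

'int'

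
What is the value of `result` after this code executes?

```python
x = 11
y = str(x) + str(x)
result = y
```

x = 11; y = '1111'; result = '1111'

'1111'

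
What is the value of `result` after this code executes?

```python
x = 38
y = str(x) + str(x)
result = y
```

x = 38; y = '3838'; result = '3838'

'3838'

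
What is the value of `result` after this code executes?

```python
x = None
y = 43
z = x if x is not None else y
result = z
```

x = None; y = 43; z = 43; result = 43

43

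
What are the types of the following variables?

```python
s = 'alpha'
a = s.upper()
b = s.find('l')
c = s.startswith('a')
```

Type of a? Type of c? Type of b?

upper() returns str; startswith() returns bool; find() returns int

str, bool, int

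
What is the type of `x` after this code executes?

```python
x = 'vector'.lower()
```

str.lower() returns str

str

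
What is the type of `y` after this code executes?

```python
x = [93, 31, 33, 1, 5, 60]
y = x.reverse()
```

list.reverse() returns None

NoneType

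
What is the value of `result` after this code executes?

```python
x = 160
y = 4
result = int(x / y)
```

x = 160; y = 4; result = 40

40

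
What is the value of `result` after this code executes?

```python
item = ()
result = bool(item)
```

item = (); result = False

False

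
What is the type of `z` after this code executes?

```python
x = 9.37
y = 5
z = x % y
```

float % int = float

float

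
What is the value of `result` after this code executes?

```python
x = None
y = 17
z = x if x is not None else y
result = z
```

x = None; y = 17; z = 17; result = 17

17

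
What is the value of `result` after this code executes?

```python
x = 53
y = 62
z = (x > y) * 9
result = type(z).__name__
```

x is int; y is int; z is int; result = 'int'

'int'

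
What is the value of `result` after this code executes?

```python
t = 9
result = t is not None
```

t = 9; result = True

True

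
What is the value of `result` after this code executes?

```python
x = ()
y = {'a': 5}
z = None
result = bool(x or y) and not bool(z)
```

x = (); y = {'a': 5}; z = None; result = True

True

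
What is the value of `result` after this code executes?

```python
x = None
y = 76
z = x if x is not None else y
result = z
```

x = None; y = 76; z = 76; result = 76

76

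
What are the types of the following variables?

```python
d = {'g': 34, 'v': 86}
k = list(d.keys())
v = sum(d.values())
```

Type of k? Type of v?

list() converts to list; sum of ints is int

list, int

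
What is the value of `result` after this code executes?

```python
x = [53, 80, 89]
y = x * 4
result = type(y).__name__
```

x is list; y is list; result = 'list'

'list'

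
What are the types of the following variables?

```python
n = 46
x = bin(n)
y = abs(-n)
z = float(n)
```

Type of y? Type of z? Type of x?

abs() of int returns int; float() returns float; bin() returns str

int, float, str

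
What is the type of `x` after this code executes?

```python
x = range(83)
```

range() returns a range object

range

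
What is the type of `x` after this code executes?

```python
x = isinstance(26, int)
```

isinstance() returns bool

bool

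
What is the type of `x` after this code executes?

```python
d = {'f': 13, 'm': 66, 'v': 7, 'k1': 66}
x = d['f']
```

Accessing dict[str, int] with str key returns int

int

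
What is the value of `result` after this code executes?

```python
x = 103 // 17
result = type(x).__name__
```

x is int; result = 'int'

'int'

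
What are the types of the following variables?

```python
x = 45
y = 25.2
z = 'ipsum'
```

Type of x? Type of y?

x is assigned a bare integer (no decimal point), so it is an int; y is assigned a number with a decimal point, so it is a float

int, float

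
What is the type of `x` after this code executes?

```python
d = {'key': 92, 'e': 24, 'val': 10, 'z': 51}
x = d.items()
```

dict.items() returns dict_items view

dict_items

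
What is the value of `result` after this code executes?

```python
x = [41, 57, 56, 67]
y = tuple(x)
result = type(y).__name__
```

x is list; y is tuple; result = 'tuple'

'tuple'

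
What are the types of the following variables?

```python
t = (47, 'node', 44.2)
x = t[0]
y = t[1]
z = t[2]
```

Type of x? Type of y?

tuple[0] is int; tuple[1] is str

int, str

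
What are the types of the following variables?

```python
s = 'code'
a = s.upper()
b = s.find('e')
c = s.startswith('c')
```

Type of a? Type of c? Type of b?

upper() returns str; startswith() returns bool; find() returns int

str, bool, int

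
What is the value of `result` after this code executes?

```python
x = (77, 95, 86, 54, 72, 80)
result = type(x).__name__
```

x is tuple; result = 'tuple'

'tuple'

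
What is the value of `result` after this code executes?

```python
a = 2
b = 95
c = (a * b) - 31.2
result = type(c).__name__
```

a is int; b is int; c is float; result = 'float'

'float'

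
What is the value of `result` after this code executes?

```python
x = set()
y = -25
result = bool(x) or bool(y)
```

x = set(); y = -25; result = True

True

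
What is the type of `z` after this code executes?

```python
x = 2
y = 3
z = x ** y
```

positive int ** positive int = int

int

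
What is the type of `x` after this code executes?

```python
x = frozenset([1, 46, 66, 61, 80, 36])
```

frozenset() returns frozenset

frozenset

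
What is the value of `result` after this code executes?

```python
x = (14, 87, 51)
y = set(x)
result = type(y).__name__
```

x is tuple; y is set; result = 'set'

'set'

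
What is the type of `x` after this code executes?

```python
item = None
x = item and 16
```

'and' returns first falsy value (None)

NoneType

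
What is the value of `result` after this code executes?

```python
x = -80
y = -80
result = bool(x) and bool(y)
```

x = -80; y = -80; result = True

True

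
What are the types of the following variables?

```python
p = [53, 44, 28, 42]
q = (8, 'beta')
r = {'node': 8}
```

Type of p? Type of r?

p is assigned a list literal (square brackets); r is assigned a dict literal ({key: value})

list, dict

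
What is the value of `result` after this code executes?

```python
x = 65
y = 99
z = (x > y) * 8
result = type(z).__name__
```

x is int; y is int; z is int; result = 'int'

'int'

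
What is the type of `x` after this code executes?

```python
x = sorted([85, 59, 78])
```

sorted() always returns list

list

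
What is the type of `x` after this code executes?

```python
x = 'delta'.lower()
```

str.lower() returns str

str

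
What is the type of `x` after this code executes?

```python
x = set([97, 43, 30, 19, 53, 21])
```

set() constructor returns set

set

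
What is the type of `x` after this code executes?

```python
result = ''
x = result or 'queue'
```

'or' returns first truthy value (str)

str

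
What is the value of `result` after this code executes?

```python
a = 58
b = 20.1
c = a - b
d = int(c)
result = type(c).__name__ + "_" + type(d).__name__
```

a is int; b is float; c is float; d is int; result = 'float_int'

'float_int'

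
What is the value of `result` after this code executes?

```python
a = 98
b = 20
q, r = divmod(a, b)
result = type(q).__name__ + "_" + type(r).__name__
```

a is int; b is int; q is int; r is int; result = 'int_int'

'int_int'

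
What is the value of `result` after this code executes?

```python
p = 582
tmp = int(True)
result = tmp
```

p = 582; tmp = 1; result = 1

1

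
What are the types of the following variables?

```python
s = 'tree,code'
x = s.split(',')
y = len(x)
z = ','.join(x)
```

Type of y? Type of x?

len() returns int; str.split() returns list

int, list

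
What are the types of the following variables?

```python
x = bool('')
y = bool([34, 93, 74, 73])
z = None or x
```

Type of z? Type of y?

None or bool returns the bool; bool() returns bool

bool, bool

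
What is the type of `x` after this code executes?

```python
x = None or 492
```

'or' with None returns the other truthy value

int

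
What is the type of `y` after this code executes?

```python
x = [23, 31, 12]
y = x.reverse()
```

list.reverse() returns None

NoneType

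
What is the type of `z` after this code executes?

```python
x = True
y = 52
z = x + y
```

bool + int = int (bool is subclass of int)

int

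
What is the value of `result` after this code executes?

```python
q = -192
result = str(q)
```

q = -192; result = '-192'

'-192'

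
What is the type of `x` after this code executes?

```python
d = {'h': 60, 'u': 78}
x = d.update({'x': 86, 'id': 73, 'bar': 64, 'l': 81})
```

dict.update() returns None

NoneType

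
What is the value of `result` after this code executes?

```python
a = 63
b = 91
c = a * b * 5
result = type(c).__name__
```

a is int; b is int; c is int; result = 'int'

'int'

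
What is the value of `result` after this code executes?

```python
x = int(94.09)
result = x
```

x = 94; result = 94

94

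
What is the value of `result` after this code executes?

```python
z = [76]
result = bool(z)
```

z = [76]; result = True

True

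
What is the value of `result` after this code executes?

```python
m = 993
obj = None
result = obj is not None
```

m = 993; obj = None; result = False

False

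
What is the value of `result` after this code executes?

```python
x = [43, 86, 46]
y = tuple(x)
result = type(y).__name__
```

x is list; y is tuple; result = 'tuple'

'tuple'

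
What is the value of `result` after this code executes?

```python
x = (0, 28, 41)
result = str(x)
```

x = (0, 28, 41); result = '(0, 28, 41)'

'(0, 28, 41)'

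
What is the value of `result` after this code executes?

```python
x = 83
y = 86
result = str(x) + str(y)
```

x = 83; y = 86; result = '8386'

'8386'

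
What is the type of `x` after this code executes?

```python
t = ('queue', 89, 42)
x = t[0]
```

Index 0 of tuple is a str literal

str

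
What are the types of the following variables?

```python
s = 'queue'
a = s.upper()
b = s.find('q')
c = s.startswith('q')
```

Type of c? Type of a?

startswith() returns bool; upper() returns str

bool, str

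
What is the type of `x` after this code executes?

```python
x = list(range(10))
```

list(range()) returns list

list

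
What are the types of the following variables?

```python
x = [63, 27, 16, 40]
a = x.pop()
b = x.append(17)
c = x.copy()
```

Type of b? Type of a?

append() returns None; pop() returns element

NoneType, int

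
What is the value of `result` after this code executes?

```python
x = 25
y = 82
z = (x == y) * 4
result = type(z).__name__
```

x is int; y is int; z is int; result = 'int'

'int'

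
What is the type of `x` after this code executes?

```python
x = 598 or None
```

'or' returns first truthy value

int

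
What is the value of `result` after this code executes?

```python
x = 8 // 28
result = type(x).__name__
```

x is int; result = 'int'

'int'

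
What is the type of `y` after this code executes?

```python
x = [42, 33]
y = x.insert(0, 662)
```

list.insert() returns None

NoneType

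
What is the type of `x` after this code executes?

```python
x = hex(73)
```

hex() returns str representation

str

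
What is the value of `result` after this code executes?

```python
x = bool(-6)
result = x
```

x = True; result = True

True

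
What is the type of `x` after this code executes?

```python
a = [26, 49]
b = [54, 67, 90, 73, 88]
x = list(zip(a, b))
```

list(zip()) returns a list of tuples

list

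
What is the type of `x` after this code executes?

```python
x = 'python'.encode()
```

str.encode() returns bytes

bytes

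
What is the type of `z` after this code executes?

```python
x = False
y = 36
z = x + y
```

bool + int = int (bool is subclass of int)

int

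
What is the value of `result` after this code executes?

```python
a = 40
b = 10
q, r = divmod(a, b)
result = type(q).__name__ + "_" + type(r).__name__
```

a is int; b is int; q is int; r is int; result = 'int_int'

'int_int'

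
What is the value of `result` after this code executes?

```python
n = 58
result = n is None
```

n = 58; result = False

False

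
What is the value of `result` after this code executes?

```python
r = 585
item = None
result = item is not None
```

r = 585; item = None; result = False

False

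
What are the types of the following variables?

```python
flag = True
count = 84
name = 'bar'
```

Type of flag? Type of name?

flag is assigned the constant True, which has type bool; name is assigned a quoted string literal, so it is a str

bool, str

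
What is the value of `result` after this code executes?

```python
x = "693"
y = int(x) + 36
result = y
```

x = '693'; y = 729; result = 729

729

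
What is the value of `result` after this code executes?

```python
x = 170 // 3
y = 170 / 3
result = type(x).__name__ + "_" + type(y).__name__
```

x is int; y is float; result = 'int_float'

'int_float'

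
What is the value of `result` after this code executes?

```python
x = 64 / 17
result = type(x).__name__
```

x is float; result = 'float'

'float'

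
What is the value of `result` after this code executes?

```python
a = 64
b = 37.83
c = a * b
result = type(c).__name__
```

a is int; b is float; c is float; result = 'float'

'float'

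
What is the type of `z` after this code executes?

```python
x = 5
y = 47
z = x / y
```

int / int = float

float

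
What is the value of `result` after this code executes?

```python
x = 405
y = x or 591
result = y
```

x = 405; y = 405; result = 405

405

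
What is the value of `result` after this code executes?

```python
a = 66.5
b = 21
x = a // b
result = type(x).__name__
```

a is float; b is int; x is float; result = 'float'

'float'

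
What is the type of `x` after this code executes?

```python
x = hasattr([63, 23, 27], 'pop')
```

hasattr() returns bool

bool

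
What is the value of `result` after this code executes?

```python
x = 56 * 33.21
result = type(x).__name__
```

x is float; result = 'float'

'float'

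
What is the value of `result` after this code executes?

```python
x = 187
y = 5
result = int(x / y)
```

x = 187; y = 5; result = 37

37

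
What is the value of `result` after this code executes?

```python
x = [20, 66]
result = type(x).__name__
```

x is list; result = 'list'

'list'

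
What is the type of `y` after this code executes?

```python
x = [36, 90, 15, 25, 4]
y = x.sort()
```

list.sort() returns None (mutates in place)

NoneType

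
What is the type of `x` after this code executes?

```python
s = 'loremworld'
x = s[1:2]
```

Slicing a str returns str

str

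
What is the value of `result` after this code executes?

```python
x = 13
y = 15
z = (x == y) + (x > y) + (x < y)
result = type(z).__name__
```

x is int; y is int; z is int; result = 'int'

'int'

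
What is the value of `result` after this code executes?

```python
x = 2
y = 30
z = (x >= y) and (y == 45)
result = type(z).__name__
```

x is int; y is int; z is bool; result = 'bool'

'bool'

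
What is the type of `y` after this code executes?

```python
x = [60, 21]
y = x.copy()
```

list.copy() returns list

list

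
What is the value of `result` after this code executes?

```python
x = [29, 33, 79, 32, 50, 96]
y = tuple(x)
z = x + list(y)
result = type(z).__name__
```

x is list; y is tuple; z is list; result = 'list'

'list'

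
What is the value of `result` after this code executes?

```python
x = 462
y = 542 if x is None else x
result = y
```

x = 462; y = 462; result = 462

462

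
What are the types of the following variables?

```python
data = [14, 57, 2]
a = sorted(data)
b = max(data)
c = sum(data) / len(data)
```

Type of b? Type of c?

max of ints returns int; int / int = float

int, float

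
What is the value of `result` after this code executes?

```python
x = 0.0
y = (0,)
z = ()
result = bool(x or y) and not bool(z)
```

x = 0.0; y = (0,); z = (); result = True

True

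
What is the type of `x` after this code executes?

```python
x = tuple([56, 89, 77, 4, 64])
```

tuple() constructor returns tuple

tuple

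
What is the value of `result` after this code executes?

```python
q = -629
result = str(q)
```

q = -629; result = '-629'

'-629'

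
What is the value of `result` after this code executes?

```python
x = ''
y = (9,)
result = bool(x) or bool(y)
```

x = ''; y = (9,); result = True

True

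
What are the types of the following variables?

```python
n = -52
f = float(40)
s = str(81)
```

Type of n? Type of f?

n is assigned a bare integer (no decimal point), so it is an int; f is assigned the result of calling float(), which returns a float

int, float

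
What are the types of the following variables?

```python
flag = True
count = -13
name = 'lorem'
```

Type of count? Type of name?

count is assigned a bare integer (no decimal point), so it is an int; name is assigned a quoted string literal, so it is a str

int, str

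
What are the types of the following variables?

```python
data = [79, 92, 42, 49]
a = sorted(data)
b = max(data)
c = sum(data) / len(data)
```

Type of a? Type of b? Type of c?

sorted() returns list; max of ints returns int; int / int = float

list, int, float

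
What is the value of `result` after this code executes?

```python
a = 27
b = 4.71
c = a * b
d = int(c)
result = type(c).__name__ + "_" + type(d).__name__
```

a is int; b is float; c is float; d is int; result = 'float_int'

'float_int'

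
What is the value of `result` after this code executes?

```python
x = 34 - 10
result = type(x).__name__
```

x is int; result = 'int'

'int'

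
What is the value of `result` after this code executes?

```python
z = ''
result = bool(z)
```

z = ''; result = False

False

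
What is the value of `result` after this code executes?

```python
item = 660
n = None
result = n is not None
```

item = 660; n = None; result = False

False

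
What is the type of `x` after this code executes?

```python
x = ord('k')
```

ord() returns int (code point)

int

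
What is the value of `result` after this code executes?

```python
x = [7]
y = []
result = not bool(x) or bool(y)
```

x = [7]; y = []; result = False

False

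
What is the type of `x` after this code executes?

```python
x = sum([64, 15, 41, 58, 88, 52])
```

sum() of ints returns int

int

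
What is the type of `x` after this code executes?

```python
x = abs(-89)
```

abs() of int returns int

int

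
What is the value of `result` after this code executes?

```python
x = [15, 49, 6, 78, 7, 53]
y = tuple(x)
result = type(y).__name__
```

x is list; y is tuple; result = 'tuple'

'tuple'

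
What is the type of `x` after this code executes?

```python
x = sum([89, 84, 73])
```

sum() of ints returns int

int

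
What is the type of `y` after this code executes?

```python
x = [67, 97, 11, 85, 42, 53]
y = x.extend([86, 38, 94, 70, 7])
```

list.extend() returns None

NoneType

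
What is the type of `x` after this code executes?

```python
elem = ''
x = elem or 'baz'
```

'or' returns first truthy value (str)

str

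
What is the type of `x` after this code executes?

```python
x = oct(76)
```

oct() returns str representation

str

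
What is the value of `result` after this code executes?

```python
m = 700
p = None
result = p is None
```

m = 700; p = None; result = True

True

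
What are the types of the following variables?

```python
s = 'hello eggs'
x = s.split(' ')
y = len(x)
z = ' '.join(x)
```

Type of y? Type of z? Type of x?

len() returns int; str.join() returns str; str.split() returns list

int, str, list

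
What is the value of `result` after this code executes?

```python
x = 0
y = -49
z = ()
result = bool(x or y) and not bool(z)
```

x = 0; y = -49; z = (); result = True

True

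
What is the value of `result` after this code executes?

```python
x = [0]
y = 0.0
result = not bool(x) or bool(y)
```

x = [0]; y = 0.0; result = False

False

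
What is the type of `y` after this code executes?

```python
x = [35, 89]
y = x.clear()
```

list.clear() returns None

NoneType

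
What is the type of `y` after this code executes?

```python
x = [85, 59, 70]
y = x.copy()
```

list.copy() returns list

list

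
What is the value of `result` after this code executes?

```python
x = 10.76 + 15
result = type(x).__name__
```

x is float; result = 'float'

'float'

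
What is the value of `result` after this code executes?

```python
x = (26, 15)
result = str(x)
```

x = (26, 15); result = '(26, 15)'

'(26, 15)'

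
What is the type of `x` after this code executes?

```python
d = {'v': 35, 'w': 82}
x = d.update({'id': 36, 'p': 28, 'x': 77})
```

dict.update() returns None

NoneType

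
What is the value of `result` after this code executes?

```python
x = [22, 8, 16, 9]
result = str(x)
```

x = [22, 8, 16, 9]; result = '[22, 8, 16, 9]'

'[22, 8, 16, 9]'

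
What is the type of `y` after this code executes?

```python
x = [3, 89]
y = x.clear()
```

list.clear() returns None

NoneType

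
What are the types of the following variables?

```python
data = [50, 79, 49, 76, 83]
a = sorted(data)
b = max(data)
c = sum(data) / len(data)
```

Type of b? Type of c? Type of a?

max of ints returns int; int / int = float; sorted() returns list

int, float, list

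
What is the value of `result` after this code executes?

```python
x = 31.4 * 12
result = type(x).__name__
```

x is float; result = 'float'

'float'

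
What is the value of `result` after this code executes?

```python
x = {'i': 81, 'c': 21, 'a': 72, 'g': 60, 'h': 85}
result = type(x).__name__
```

x is dict; result = 'dict'

'dict'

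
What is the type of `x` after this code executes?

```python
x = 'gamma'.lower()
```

str.lower() returns str

str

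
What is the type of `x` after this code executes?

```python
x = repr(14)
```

repr() returns str

str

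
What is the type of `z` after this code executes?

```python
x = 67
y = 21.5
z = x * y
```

int * float = float

float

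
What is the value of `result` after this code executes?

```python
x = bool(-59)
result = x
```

x = True; result = True

True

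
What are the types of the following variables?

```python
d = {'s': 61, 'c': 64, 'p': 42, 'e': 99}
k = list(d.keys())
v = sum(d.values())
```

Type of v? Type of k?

sum of ints is int; list() converts to list

int, list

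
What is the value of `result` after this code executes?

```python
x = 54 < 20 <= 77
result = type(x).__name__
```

x is bool; result = 'bool'

'bool'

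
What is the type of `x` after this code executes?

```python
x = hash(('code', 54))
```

hash() returns int

int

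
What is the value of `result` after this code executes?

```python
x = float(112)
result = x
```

x = 112.0; result = 112.0

112.0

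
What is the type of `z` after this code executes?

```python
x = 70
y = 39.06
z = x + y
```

int + float = float

float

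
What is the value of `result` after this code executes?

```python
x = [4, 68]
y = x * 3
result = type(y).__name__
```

x is list; y is list; result = 'list'

'list'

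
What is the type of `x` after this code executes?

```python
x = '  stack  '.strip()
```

str.strip() returns str

str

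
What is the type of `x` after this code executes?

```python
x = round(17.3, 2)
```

round() with decimal places returns float

float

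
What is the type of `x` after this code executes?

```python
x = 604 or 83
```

'or' returns first truthy value (int)

int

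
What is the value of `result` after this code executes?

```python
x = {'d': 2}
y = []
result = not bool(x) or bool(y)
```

x = {'d': 2}; y = []; result = False

False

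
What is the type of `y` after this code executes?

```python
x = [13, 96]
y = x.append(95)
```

list.append() returns None (mutates in place)

NoneType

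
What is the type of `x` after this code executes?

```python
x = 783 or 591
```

'or' returns first truthy value (int)

int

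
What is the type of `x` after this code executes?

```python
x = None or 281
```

'or' with None returns the other truthy value

int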